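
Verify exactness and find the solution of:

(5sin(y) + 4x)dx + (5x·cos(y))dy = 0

Verify exactness: ∂M/∂y = ∂N/∂x ✓
Find F(x,y) such that ∂F/∂x = M, ∂F/∂y = N
Solution: 5x·sin(y) + 2x² = C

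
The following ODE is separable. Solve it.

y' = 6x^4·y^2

Separating variables and integrating:
-1/y = 6x^5/5 + C

General solution: y^-1 = (-6/5)x^5 + C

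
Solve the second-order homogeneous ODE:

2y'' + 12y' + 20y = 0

Characteristic equation: 2r² + 12r + 20 = 0
Divide by 2: r² + 6r + 10 = 0
Roots: r = -3 ± i (complex conjugates)
General solution: y = e^(-3x)(C₁cos(x) + C₂sin(x))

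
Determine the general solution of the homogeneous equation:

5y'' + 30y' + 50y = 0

Characteristic equation: 5r² + 30r + 50 = 0
Divide by 5: r² + 6r + 10 = 0
Roots: r = -3 ± i (complex conjugates)
General solution: y = e^(-3x)(C₁cos(x) + C₂sin(x))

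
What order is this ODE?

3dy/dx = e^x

The order is 1 (highest derivative is of order 1).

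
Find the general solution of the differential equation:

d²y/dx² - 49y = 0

Characteristic equation: r² - 49 = 0
Roots: r = 7, -7 (distinct real)
General solution: y = C₁e^(7x) + C₂e^(-7x)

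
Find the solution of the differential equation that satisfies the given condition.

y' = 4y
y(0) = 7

General solution: y = Ce^(4x)
Applying IC y(0) = 7:
Particular solution: y = 7e^(4x)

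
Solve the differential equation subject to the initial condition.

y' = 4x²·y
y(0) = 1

General solution: y = Ce^(4x³/3)
Applying IC y(0) = 1:
Particular solution: y = e^(4x³/3)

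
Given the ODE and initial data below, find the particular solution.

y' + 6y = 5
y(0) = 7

General solution: y = 5/6 + Ce^(-6x)
Applying y(0) = 7: C = 7 - 5/6 = 37/6
Particular solution: y = 5/6 + (37/6)e^(-6x)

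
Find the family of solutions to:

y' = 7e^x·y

Separating variables and integrating:
ln|y| = 7e^x + C

General solution: y = Ce^(7e^x)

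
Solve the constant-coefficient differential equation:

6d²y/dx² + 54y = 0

Characteristic equation: 6r² + 54 = 0
Divide by 6: r² + 9 = 0
Roots: r = ±3i (complex conjugates)
General solution: y = C₁cos(3x) + C₂sin(3x)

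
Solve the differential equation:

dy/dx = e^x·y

Separating variables and integrating:
ln|y| = e^x + C

General solution: y = Ce^(e^x)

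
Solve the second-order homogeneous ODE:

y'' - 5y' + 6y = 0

Characteristic equation: r² - 5r + 6 = 0
Roots: r = 3, 2 (distinct real)
General solution: y = C₁e^(3x) + C₂e^(2x)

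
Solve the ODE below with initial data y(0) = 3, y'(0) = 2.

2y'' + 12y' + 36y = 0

General solution: y = e^(-3x)(C₁cos(3x) + C₂sin(3x))
Complex roots r = -3 ± 3i
Applying ICs: C₁ = 3, C₂ = 11/3
Particular solution: y = e^(-3x)(3cos(3x) + (11/3)sin(3x))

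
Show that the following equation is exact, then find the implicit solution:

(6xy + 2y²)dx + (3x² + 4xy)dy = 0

Verify exactness: ∂M/∂y = ∂N/∂x ✓
Find F(x,y) such that ∂F/∂x = M, ∂F/∂y = N
Solution: 3x²y + 2xy² = C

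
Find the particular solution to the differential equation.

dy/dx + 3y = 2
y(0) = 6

General solution: y = 2/3 + Ce^(-3x)
Applying y(0) = 6: C = 6 - 2/3 = 16/3
Particular solution: y = 2/3 + (16/3)e^(-3x)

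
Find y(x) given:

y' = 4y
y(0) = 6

General solution: y = Ce^(4x)
Applying IC y(0) = 6:
Particular solution: y = 6e^(4x)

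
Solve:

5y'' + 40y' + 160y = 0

Characteristic equation: 5r² + 40r + 160 = 0
Divide by 5: r² + 8r + 32 = 0
Roots: r = -4 ± 4i (complex conjugates)
General solution: y = e^(-4x)(C₁cos(4x) + C₂sin(4x))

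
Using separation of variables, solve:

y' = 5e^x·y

Separating variables and integrating:
ln|y| = 5e^x + C

General solution: y = Ce^(5e^x)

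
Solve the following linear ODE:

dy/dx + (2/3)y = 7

Using integrating factor method:

General solution: y = 21/2 + Ce^(-2x/3)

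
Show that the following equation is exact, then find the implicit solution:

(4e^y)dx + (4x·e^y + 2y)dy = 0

Verify exactness: ∂M/∂y = ∂N/∂x ✓
Find F(x,y) such that ∂F/∂x = M, ∂F/∂y = N
Solution: 4x·e^y + y² = C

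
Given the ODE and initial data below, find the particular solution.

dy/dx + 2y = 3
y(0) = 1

General solution: y = 3/2 + Ce^(-2x)
Applying y(0) = 1: C = 1 - 3/2 = -1/2
Particular solution: y = 3/2 - (1/2)e^(-2x)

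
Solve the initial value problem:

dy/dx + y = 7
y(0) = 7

General solution: y = 7 + Ce^(-x)
Applying y(0) = 7: C = 7 - 7 = 0
Particular solution: y = 7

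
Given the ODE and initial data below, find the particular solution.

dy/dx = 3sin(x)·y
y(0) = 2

General solution: y = Ce^(-3cos(x))
Applying IC y(0) = 2:
Particular solution: y = 2e^(3(1-cos(x)))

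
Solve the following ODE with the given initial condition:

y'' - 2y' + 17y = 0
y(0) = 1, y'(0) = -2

General solution: y = e^x(C₁cos(4x) + C₂sin(4x))
Complex roots r = 1 ± 4i
Applying ICs: C₁ = 1, C₂ = -3/4
Particular solution: y = e^x(cos(4x) - (3/4)sin(4x))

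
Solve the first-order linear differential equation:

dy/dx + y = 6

Using integrating factor method:

General solution: y = 6 + Ce^(-x)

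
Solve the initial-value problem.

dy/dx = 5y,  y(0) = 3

General solution: y = Ce^(5x)
Applying IC y(0) = 3:
Particular solution: y = 3e^(5x)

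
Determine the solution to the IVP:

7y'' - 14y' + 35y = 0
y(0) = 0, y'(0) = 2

General solution: y = e^x(C₁cos(2x) + C₂sin(2x))
Complex roots r = 1 ± 2i
Applying ICs: C₁ = 0, C₂ = 1
Particular solution: y = e^x(sin(2x))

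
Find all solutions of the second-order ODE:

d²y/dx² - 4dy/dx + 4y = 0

Characteristic equation: r² - 4r + 4 = 0
Factored: (r - 2)² = 0
Repeated root: r = 2
General solution: y = (C₁ + C₂x)e^(2x)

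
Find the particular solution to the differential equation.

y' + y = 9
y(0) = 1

General solution: y = 9 + Ce^(-x)
Applying y(0) = 1: C = 1 - 9 = -8
Particular solution: y = 9 - 8e^(-x)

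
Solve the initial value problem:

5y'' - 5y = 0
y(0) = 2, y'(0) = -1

General solution: y = C₁e^x + C₂e^(-x)
Applying ICs: C₁ = 1/2, C₂ = 3/2
Particular solution: y = (1/2)e^x + (3/2)e^(-x)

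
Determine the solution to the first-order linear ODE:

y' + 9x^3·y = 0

Using integrating factor method:

General solution: y = Ce^(-9x^4/4)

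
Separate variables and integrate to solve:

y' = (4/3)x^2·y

Separating variables and integrating:
ln|y| = 4x^3/9 + C

General solution: y = Ce^(4x^3/9)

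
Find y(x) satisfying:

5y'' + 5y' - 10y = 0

Characteristic equation: 5r² + 5r - 10 = 0
Divide by 5: r² + r - 2 = 0
Roots: r = 1, -2 (distinct real)
General solution: y = C₁e^x + C₂e^(-2x)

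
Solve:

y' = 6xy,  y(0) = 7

General solution: y = Ce^(3x²)
Applying IC y(0) = 7:
Particular solution: y = 7e^(3x²)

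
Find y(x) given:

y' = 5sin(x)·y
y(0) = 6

General solution: y = Ce^(-5cos(x))
Applying IC y(0) = 6:
Particular solution: y = 6e^(5(1-cos(x)))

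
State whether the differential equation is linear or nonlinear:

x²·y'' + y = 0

Linear (y and its derivatives appear to the first power only, no products of y terms)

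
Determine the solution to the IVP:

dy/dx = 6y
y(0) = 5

General solution: y = Ce^(6x)
Applying IC y(0) = 5:
Particular solution: y = 5e^(6x)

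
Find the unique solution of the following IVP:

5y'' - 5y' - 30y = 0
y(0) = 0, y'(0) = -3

General solution: y = C₁e^(3x) + C₂e^(-2x)
Applying ICs: C₁ = -3/5, C₂ = 3/5
Particular solution: y = -(3/5)e^(3x) + (3/5)e^(-2x)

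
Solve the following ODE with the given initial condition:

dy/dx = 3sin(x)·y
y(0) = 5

General solution: y = Ce^(-3cos(x))
Applying IC y(0) = 5:
Particular solution: y = 5e^(3(1-cos(x)))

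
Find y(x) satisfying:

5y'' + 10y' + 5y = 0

Characteristic equation: 5r² + 10r + 5 = 0
Divide by 5: r² + 2r + 1 = 0
Factored: (r + 1)² = 0
Repeated root: r = -1
General solution: y = (C₁ + C₂x)e^(-x)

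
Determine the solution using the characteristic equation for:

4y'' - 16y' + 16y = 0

Characteristic equation: 4r² - 16r + 16 = 0
Divide by 4: r² - 4r + 4 = 0
Factored: (r - 2)² = 0
Repeated root: r = 2
General solution: y = (C₁ + C₂x)e^(2x)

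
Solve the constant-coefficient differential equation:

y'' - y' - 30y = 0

Characteristic equation: r² - r - 30 = 0
Roots: r = 6, -5 (distinct real)
General solution: y = C₁e^(6x) + C₂e^(-5x)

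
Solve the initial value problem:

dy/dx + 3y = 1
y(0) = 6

General solution: y = 1/3 + Ce^(-3x)
Applying y(0) = 6: C = 6 - 1/3 = 17/3
Particular solution: y = 1/3 + (17/3)e^(-3x)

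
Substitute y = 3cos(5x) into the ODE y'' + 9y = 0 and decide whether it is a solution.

Verification:
y'' = -75cos(5x)
y'' + 9y ≠ 0 (frequency mismatch: got 25 instead of 9)

No, it is not a solution.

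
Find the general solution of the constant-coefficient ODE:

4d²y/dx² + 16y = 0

Characteristic equation: 4r² + 16 = 0
Divide by 4: r² + 4 = 0
Roots: r = ±2i (complex conjugates)
General solution: y = C₁cos(2x) + C₂sin(2x)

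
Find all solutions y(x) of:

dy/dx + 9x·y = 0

Using integrating factor method:

General solution: y = Ce^(-9x^2/2)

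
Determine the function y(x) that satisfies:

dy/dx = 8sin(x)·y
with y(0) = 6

General solution: y = Ce^(-8cos(x))
Applying IC y(0) = 6:
Particular solution: y = 6e^(8(1-cos(x)))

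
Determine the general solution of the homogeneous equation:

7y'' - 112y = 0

Characteristic equation: 7r² - 112 = 0
Divide by 7: r² - 16 = 0
Roots: r = 4, -4 (distinct real)
General solution: y = C₁e^(4x) + C₂e^(-4x)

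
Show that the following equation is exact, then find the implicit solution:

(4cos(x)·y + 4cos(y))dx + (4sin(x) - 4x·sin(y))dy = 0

Verify exactness: ∂M/∂y = ∂N/∂x ✓
Find F(x,y) such that ∂F/∂x = M, ∂F/∂y = N
Solution: 4sin(x)·y + 4x·cos(y) = C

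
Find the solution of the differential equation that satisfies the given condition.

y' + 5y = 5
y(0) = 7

General solution: y = 1 + Ce^(-5x)
Applying y(0) = 7: C = 7 - 1 = 6
Particular solution: y = 1 + 6e^(-5x)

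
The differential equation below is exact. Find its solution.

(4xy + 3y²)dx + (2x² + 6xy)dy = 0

Verify exactness: ∂M/∂y = ∂N/∂x ✓
Find F(x,y) such that ∂F/∂x = M, ∂F/∂y = N
Solution: 2x²y + 3xy² = C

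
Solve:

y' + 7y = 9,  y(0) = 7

General solution: y = 9/7 + Ce^(-7x)
Applying y(0) = 7: C = 7 - 9/7 = 40/7
Particular solution: y = 9/7 + (40/7)e^(-7x)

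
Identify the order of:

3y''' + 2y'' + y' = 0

The order is 3 (highest derivative is of order 3).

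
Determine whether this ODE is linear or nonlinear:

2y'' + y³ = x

Nonlinear (y³ term)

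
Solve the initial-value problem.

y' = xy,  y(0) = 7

General solution: y = Ce^(x²/2)
Applying IC y(0) = 7:
Particular solution: y = 7e^(x²/2)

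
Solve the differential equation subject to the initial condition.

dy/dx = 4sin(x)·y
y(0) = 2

General solution: y = Ce^(-4cos(x))
Applying IC y(0) = 2:
Particular solution: y = 2e^(4(1-cos(x)))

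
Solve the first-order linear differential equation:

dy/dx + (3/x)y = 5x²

Using integrating factor method:

General solution: y = (5/6)x^3 + Cx^(-3)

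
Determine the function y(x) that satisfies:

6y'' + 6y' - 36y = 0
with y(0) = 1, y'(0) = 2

General solution: y = C₁e^(2x) + C₂e^(-3x)
Applying ICs: C₁ = 1, C₂ = 0
Particular solution: y = e^(2x)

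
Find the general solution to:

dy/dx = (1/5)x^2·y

Separating variables and integrating:
ln|y| = x^3/15 + C

General solution: y = Ce^(x^3/15)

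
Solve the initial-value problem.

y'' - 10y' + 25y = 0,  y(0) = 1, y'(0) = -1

General solution: y = (C₁ + C₂x)e^(5x)
Repeated root r = 5
Applying ICs: C₁ = 1, C₂ = -6
Particular solution: y = (1 - 6x)e^(5x)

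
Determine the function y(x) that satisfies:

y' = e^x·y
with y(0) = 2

General solution: y = Ce^(e^x)
Applying IC y(0) = 2:
Particular solution: y = 2e^(e^x - 1)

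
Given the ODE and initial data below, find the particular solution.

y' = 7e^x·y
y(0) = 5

General solution: y = Ce^(7e^x)
Applying IC y(0) = 5:
Particular solution: y = 5e^(7(e^x - 1))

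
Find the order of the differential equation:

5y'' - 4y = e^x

The order is 2 (highest derivative is of order 2).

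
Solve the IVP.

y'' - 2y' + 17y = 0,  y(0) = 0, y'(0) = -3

General solution: y = e^x(C₁cos(4x) + C₂sin(4x))
Complex roots r = 1 ± 4i
Applying ICs: C₁ = 0, C₂ = -3/4
Particular solution: y = e^x(-(3/4)sin(4x))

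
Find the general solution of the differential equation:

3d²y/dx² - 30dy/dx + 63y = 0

Characteristic equation: 3r² - 30r + 63 = 0
Divide by 3: r² - 10r + 21 = 0
Roots: r = 7, 3 (distinct real)
General solution: y = C₁e^(7x) + C₂e^(3x)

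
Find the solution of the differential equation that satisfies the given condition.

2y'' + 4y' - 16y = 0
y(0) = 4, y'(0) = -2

General solution: y = C₁e^(2x) + C₂e^(-4x)
Applying ICs: C₁ = 7/3, C₂ = 5/3
Particular solution: y = (7/3)e^(2x) + (5/3)e^(-4x)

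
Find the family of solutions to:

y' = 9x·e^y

Separating variables and integrating:
-e^(-y) = 9x²/2 + C

General solution: y = -ln(C - 9x²/2)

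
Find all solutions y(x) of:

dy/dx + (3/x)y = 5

Using integrating factor method:

General solution: y = (5/4)x + Cx^(-3)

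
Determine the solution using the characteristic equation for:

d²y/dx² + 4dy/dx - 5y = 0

Characteristic equation: r² + 4r - 5 = 0
Roots: r = 1, -5 (distinct real)
General solution: y = C₁e^x + C₂e^(-5x)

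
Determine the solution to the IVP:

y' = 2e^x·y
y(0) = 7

General solution: y = Ce^(2e^x)
Applying IC y(0) = 7:
Particular solution: y = 7e^(2(e^x - 1))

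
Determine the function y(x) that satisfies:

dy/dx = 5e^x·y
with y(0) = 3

General solution: y = Ce^(5e^x)
Applying IC y(0) = 3:
Particular solution: y = 3e^(5(e^x - 1))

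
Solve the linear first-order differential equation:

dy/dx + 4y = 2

Using integrating factor method:

General solution: y = 1/2 + Ce^(-4x)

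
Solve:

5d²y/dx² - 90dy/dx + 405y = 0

Characteristic equation: 5r² - 90r + 405 = 0
Divide by 5: r² - 18r + 81 = 0
Factored: (r - 9)² = 0
Repeated root: r = 9
General solution: y = (C₁ + C₂x)e^(9x)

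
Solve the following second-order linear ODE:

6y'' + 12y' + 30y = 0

Characteristic equation: 6r² + 12r + 30 = 0
Divide by 6: r² + 2r + 5 = 0
Roots: r = -1 ± 2i (complex conjugates)
General solution: y = e^(-x)(C₁cos(2x) + C₂sin(2x))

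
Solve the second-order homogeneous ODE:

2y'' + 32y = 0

Characteristic equation: 2r² + 32 = 0
Divide by 2: r² + 16 = 0
Roots: r = ±4i (complex conjugates)
General solution: y = C₁cos(4x) + C₂sin(4x)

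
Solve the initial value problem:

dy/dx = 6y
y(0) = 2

General solution: y = Ce^(6x)
Applying IC y(0) = 2:
Particular solution: y = 2e^(6x)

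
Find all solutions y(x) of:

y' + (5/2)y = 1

Using integrating factor method:

General solution: y = 2/5 + Ce^(-5x/2)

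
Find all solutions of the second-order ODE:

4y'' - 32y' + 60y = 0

Characteristic equation: 4r² - 32r + 60 = 0
Divide by 4: r² - 8r + 15 = 0
Roots: r = 3, 5 (distinct real)
General solution: y = C₁e^(3x) + C₂e^(5x)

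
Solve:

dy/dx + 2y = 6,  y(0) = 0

General solution: y = 3 + Ce^(-2x)
Applying y(0) = 0: C = 0 - 3 = -3
Particular solution: y = 3 - 3e^(-2x)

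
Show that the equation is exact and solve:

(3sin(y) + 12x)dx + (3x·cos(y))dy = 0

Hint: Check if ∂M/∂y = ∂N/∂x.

Verify exactness: ∂M/∂y = ∂N/∂x ✓
Find F(x,y) such that ∂F/∂x = M, ∂F/∂y = N
Solution: 3x·sin(y) + 6x² = C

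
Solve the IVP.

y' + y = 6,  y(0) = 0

General solution: y = 6 + Ce^(-x)
Applying y(0) = 0: C = 0 - 6 = -6
Particular solution: y = 6 - 6e^(-x)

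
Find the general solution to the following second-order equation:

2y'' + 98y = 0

Characteristic equation: 2r² + 98 = 0
Divide by 2: r² + 49 = 0
Roots: r = ±7i (complex conjugates)
General solution: y = C₁cos(7x) + C₂sin(7x)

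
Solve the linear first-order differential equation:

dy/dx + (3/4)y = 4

Using integrating factor method:

General solution: y = 16/3 + Ce^(-3x/4)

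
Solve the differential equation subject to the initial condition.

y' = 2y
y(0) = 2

General solution: y = Ce^(2x)
Applying IC y(0) = 2:
Particular solution: y = 2e^(2x)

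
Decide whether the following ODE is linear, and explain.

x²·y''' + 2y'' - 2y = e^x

Linear (y and its derivatives appear to the first power only, no products of y terms)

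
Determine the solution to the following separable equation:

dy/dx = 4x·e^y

Separating variables and integrating:
-e^(-y) = 2x² + C

General solution: y = -ln(C - 2x²)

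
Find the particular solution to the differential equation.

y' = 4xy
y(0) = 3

General solution: y = Ce^(2x²)
Applying IC y(0) = 3:
Particular solution: y = 3e^(2x²)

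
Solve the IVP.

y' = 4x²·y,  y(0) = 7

General solution: y = Ce^(4x³/3)
Applying IC y(0) = 7:
Particular solution: y = 7e^(4x³/3)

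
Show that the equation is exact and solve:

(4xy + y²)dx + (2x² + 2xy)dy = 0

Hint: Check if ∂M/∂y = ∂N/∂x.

Verify exactness: ∂M/∂y = ∂N/∂x ✓
Find F(x,y) such that ∂F/∂x = M, ∂F/∂y = N
Solution: 2x²y + xy² = C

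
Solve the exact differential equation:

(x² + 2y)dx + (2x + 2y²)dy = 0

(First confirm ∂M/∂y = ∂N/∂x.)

Verify exactness: ∂M/∂y = ∂N/∂x ✓
Find F(x,y) such that ∂F/∂x = M, ∂F/∂y = N
Solution: x³/3 + 2xy + 2y³/3 = C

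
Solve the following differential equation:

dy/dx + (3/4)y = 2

Using integrating factor method:

General solution: y = 8/3 + Ce^(-3x/4)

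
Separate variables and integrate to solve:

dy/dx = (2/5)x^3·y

Separating variables and integrating:
ln|y| = x^4/10 + C

General solution: y = Ce^(x^4/10)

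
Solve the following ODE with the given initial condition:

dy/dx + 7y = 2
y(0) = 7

General solution: y = 2/7 + Ce^(-7x)
Applying y(0) = 7: C = 7 - 2/7 = 47/7
Particular solution: y = 2/7 + (47/7)e^(-7x)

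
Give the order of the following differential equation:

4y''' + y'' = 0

The order is 3 (highest derivative is of order 3).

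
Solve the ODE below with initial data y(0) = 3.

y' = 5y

General solution: y = Ce^(5x)
Applying IC y(0) = 3:
Particular solution: y = 3e^(5x)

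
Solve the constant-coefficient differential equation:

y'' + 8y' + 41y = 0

Characteristic equation: r² + 8r + 41 = 0
Roots: r = -4 ± 5i (complex conjugates)
General solution: y = e^(-4x)(C₁cos(5x) + C₂sin(5x))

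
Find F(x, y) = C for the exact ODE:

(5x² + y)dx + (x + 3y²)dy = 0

Verify exactness: ∂M/∂y = ∂N/∂x ✓
Find F(x,y) such that ∂F/∂x = M, ∂F/∂y = N
Solution: 5x³/3 + xy + y³ = C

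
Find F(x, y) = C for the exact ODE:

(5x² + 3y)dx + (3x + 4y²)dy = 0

Verify exactness: ∂M/∂y = ∂N/∂x ✓
Find F(x,y) such that ∂F/∂x = M, ∂F/∂y = N
Solution: 5x³/3 + 3xy + 4y³/3 = C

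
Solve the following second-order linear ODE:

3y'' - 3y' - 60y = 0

Characteristic equation: 3r² - 3r - 60 = 0
Divide by 3: r² - r - 20 = 0
Roots: r = 5, -4 (distinct real)
General solution: y = C₁e^(5x) + C₂e^(-4x)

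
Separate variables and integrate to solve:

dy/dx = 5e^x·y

Separating variables and integrating:
ln|y| = 5e^x + C

General solution: y = Ce^(5e^x)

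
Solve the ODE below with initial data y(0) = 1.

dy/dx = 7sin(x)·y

General solution: y = Ce^(-7cos(x))
Applying IC y(0) = 1:
Particular solution: y = e^(7(1-cos(x)))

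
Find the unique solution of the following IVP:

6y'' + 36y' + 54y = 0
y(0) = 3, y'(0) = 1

General solution: y = (C₁ + C₂x)e^(-3x)
Repeated root r = -3
Applying ICs: C₁ = 3, C₂ = 10
Particular solution: y = (3 + 10x)e^(-3x)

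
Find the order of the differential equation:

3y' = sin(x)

The order is 1 (highest derivative is of order 1).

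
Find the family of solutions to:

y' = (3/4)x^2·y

Separating variables and integrating:
ln|y| = x^3/4 + C

General solution: y = Ce^(x^3/4)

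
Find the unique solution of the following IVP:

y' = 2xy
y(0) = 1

General solution: y = Ce^(x²)
Applying IC y(0) = 1:
Particular solution: y = e^(x²)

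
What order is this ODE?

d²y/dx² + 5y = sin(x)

The order is 2 (highest derivative is of order 2).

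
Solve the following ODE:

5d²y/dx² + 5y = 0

Characteristic equation: 5r² + 5 = 0
Divide by 5: r² + 1 = 0
Roots: r = ±i (complex conjugates)
General solution: y = C₁cos(x) + C₂sin(x)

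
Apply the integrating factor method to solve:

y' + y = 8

Using integrating factor method:

General solution: y = 8 + Ce^(-x)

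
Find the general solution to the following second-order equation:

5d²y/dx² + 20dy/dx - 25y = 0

Characteristic equation: 5r² + 20r - 25 = 0
Divide by 5: r² + 4r - 5 = 0
Roots: r = 1, -5 (distinct real)
General solution: y = C₁e^x + C₂e^(-5x)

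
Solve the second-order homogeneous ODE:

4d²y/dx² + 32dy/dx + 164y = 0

Characteristic equation: 4r² + 32r + 164 = 0
Divide by 4: r² + 8r + 41 = 0
Roots: r = -4 ± 5i (complex conjugates)
General solution: y = e^(-4x)(C₁cos(5x) + C₂sin(5x))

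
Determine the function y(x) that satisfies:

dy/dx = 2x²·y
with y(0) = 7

General solution: y = Ce^(2x³/3)
Applying IC y(0) = 7:
Particular solution: y = 7e^(2x³/3)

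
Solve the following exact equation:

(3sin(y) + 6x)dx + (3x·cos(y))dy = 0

Verify exactness: ∂M/∂y = ∂N/∂x ✓
Find F(x,y) such that ∂F/∂x = M, ∂F/∂y = N
Solution: 3x·sin(y) + 3x² = C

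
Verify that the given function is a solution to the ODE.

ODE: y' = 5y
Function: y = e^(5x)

Verification:
y = e^(5x)
y' = 5e^(5x)
5y = 5e^(5x)
y' = 5y ✓

Yes, it is a solution.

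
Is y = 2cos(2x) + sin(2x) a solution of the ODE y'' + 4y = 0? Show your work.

Verification:
y'' = -8cos(2x) - 4sin(2x)
y'' + 4y = 0 ✓

Yes, it is a solution.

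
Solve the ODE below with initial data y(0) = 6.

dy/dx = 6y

General solution: y = Ce^(6x)
Applying IC y(0) = 6:
Particular solution: y = 6e^(6x)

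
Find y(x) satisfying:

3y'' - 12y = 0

Characteristic equation: 3r² - 12 = 0
Divide by 3: r² - 4 = 0
Roots: r = 2, -2 (distinct real)
General solution: y = C₁e^(2x) + C₂e^(-2x)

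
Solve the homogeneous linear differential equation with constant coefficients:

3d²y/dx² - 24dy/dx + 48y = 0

Characteristic equation: 3r² - 24r + 48 = 0
Divide by 3: r² - 8r + 16 = 0
Factored: (r - 4)² = 0
Repeated root: r = 4
General solution: y = (C₁ + C₂x)e^(4x)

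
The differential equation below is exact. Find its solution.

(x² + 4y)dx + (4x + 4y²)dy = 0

Verify exactness: ∂M/∂y = ∂N/∂x ✓
Find F(x,y) such that ∂F/∂x = M, ∂F/∂y = N
Solution: x³/3 + 4xy + 4y³/3 = C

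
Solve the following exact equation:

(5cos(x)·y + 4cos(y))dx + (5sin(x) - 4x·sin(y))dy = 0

Verify exactness: ∂M/∂y = ∂N/∂x ✓
Find F(x,y) such that ∂F/∂x = M, ∂F/∂y = N
Solution: 5sin(x)·y + 4x·cos(y) = C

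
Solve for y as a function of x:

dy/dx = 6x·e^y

Separating variables and integrating:
-e^(-y) = 3x² + C

General solution: y = -ln(C - 3x²)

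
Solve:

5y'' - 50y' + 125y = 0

Characteristic equation: 5r² - 50r + 125 = 0
Divide by 5: r² - 10r + 25 = 0
Factored: (r - 5)² = 0
Repeated root: r = 5
General solution: y = (C₁ + C₂x)e^(5x)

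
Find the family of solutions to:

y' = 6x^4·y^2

Separating variables and integrating:
-1/y = 6x^5/5 + C

General solution: y^-1 = (-6/5)x^5 + C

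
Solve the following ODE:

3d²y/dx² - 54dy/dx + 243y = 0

Characteristic equation: 3r² - 54r + 243 = 0
Divide by 3: r² - 18r + 81 = 0
Factored: (r - 9)² = 0
Repeated root: r = 9
General solution: y = (C₁ + C₂x)e^(9x)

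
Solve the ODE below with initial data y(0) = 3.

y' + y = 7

General solution: y = 7 + Ce^(-x)
Applying y(0) = 3: C = 3 - 7 = -4
Particular solution: y = 7 - 4e^(-x)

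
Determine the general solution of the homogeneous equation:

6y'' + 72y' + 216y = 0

Characteristic equation: 6r² + 72r + 216 = 0
Divide by 6: r² + 12r + 36 = 0
Factored: (r + 6)² = 0
Repeated root: r = -6
General solution: y = (C₁ + C₂x)e^(-6x)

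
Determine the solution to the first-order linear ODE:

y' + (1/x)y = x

Using integrating factor method:

General solution: y = (1/3)x^2 + C/x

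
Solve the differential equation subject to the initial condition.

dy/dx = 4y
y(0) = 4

General solution: y = Ce^(4x)
Applying IC y(0) = 4:
Particular solution: y = 4e^(4x)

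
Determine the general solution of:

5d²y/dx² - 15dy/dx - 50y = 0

Characteristic equation: 5r² - 15r - 50 = 0
Divide by 5: r² - 3r - 10 = 0
Roots: r = 5, -2 (distinct real)
General solution: y = C₁e^(5x) + C₂e^(-2x)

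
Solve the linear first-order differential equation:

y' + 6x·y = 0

Using integrating factor method:

General solution: y = Ce^(-3x^2)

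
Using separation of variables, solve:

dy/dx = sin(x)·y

Separating variables and integrating:
ln|y| = -cos(x) + C

General solution: y = Ce^(-cos(x))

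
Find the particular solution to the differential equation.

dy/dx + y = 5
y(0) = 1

General solution: y = 5 + Ce^(-x)
Applying y(0) = 1: C = 1 - 5 = -4
Particular solution: y = 5 - 4e^(-x)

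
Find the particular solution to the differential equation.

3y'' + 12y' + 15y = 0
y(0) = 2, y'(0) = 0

General solution: y = e^(-2x)(C₁cos(x) + C₂sin(x))
Complex roots r = -2 ± i
Applying ICs: C₁ = 2, C₂ = 4
Particular solution: y = e^(-2x)(2cos(x) + 4sin(x))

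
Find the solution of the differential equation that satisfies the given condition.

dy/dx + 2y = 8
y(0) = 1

General solution: y = 4 + Ce^(-2x)
Applying y(0) = 1: C = 1 - 4 = -3
Particular solution: y = 4 - 3e^(-2x)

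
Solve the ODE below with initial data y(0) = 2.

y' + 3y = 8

General solution: y = 8/3 + Ce^(-3x)
Applying y(0) = 2: C = 2 - 8/3 = -2/3
Particular solution: y = 8/3 - (2/3)e^(-3x)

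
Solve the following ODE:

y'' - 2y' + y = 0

Characteristic equation: r² - 2r + 1 = 0
Factored: (r - 1)² = 0
Repeated root: r = 1
General solution: y = (C₁ + C₂x)e^x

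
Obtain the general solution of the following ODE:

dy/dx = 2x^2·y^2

Separating variables and integrating:
-1/y = 2x^3/3 + C

General solution: y^-1 = (-2/3)x^3 + C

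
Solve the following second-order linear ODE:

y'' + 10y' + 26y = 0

Characteristic equation: r² + 10r + 26 = 0
Roots: r = -5 ± i (complex conjugates)
General solution: y = e^(-5x)(C₁cos(x) + C₂sin(x))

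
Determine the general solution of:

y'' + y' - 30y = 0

Characteristic equation: r² + r - 30 = 0
Roots: r = 5, -6 (distinct real)
General solution: y = C₁e^(5x) + C₂e^(-6x)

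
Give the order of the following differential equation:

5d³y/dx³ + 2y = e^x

The order is 3 (highest derivative is of order 3).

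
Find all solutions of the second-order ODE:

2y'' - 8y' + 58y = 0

Characteristic equation: 2r² - 8r + 58 = 0
Divide by 2: r² - 4r + 29 = 0
Roots: r = 2 ± 5i (complex conjugates)
General solution: y = e^(2x)(C₁cos(5x) + C₂sin(5x))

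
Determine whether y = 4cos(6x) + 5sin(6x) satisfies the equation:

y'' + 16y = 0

Verification:
y'' = -144cos(6x) - 180sin(6x)
y'' + 16y ≠ 0 (frequency mismatch: got 36 instead of 16)

No, it is not a solution.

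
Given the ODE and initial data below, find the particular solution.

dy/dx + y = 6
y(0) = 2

General solution: y = 6 + Ce^(-x)
Applying y(0) = 2: C = 2 - 6 = -4
Particular solution: y = 6 - 4e^(-x)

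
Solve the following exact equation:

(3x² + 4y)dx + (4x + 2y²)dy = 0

Verify exactness: ∂M/∂y = ∂N/∂x ✓
Find F(x,y) such that ∂F/∂x = M, ∂F/∂y = N
Solution: x³ + 4xy + 2y³/3 = C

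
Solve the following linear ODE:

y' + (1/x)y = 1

Using integrating factor method:

General solution: y = (1/2)x + C/x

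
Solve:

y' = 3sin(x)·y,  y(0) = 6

General solution: y = Ce^(-3cos(x))
Applying IC y(0) = 6:
Particular solution: y = 6e^(3(1-cos(x)))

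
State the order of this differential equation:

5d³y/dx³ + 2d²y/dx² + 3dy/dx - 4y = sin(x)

The order is 3 (highest derivative is of order 3).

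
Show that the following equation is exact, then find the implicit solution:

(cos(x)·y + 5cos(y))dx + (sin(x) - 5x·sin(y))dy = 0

Verify exactness: ∂M/∂y = ∂N/∂x ✓
Find F(x,y) such that ∂F/∂x = M, ∂F/∂y = N
Solution: sin(x)·y + 5x·cos(y) = C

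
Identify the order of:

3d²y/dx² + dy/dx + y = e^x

The order is 2 (highest derivative is of order 2).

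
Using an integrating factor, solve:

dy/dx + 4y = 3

Using integrating factor method:

General solution: y = 3/4 + Ce^(-4x)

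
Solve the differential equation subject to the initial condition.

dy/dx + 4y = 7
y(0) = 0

General solution: y = 7/4 + Ce^(-4x)
Applying y(0) = 0: C = 0 - 7/4 = -7/4
Particular solution: y = 7/4 - (7/4)e^(-4x)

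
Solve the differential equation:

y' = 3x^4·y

Separating variables and integrating:
ln|y| = 3x^5/5 + C

General solution: y = Ce^(3x^5/5)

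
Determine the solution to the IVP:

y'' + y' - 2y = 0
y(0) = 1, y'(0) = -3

General solution: y = C₁e^x + C₂e^(-2x)
Applying ICs: C₁ = -1/3, C₂ = 4/3
Particular solution: y = -(1/3)e^x + (4/3)e^(-2x)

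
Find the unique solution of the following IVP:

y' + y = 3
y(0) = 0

General solution: y = 3 + Ce^(-x)
Applying y(0) = 0: C = 0 - 3 = -3
Particular solution: y = 3 - 3e^(-x)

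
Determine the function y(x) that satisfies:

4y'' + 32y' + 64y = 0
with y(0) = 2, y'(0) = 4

General solution: y = (C₁ + C₂x)e^(-4x)
Repeated root r = -4
Applying ICs: C₁ = 2, C₂ = 12
Particular solution: y = (2 + 12x)e^(-4x)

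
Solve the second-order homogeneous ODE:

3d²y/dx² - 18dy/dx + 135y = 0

Characteristic equation: 3r² - 18r + 135 = 0
Divide by 3: r² - 6r + 45 = 0
Roots: r = 3 ± 6i (complex conjugates)
General solution: y = e^(3x)(C₁cos(6x) + C₂sin(6x))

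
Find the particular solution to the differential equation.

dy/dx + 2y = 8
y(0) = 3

General solution: y = 4 + Ce^(-2x)
Applying y(0) = 3: C = 3 - 4 = -1
Particular solution: y = 4 - e^(-2x)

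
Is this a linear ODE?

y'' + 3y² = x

No. Nonlinear (y² term)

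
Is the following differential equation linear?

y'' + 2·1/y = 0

No. Nonlinear (1/y term)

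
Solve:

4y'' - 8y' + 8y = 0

Characteristic equation: 4r² - 8r + 8 = 0
Divide by 4: r² - 2r + 2 = 0
Roots: r = 1 ± i (complex conjugates)
General solution: y = e^x(C₁cos(x) + C₂sin(x))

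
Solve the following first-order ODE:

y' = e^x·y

Separating variables and integrating:
ln|y| = e^x + C

General solution: y = Ce^(e^x)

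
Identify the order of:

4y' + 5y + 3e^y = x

The order is 1 (highest derivative is of order 1).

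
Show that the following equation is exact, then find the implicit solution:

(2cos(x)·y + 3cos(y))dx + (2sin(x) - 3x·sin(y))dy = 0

Verify exactness: ∂M/∂y = ∂N/∂x ✓
Find F(x,y) such that ∂F/∂x = M, ∂F/∂y = N
Solution: 2sin(x)·y + 3x·cos(y) = C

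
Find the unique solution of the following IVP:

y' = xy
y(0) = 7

General solution: y = Ce^(x²/2)
Applying IC y(0) = 7:
Particular solution: y = 7e^(x²/2)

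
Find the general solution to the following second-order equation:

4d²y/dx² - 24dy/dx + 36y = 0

Characteristic equation: 4r² - 24r + 36 = 0
Divide by 4: r² - 6r + 9 = 0
Factored: (r - 3)² = 0
Repeated root: r = 3
General solution: y = (C₁ + C₂x)e^(3x)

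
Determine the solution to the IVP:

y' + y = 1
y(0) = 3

General solution: y = 1 + Ce^(-x)
Applying y(0) = 3: C = 3 - 1 = 2
Particular solution: y = 1 + 2e^(-x)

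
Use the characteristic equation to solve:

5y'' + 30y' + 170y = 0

Characteristic equation: 5r² + 30r + 170 = 0
Divide by 5: r² + 6r + 34 = 0
Roots: r = -3 ± 5i (complex conjugates)
General solution: y = e^(-3x)(C₁cos(5x) + C₂sin(5x))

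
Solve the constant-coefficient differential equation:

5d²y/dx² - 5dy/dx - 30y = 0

Characteristic equation: 5r² - 5r - 30 = 0
Divide by 5: r² - r - 6 = 0
Roots: r = 3, -2 (distinct real)
General solution: y = C₁e^(3x) + C₂e^(-2x)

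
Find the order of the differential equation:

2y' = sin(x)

The order is 1 (highest derivative is of order 1).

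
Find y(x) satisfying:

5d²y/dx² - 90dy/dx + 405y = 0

Characteristic equation: 5r² - 90r + 405 = 0
Divide by 5: r² - 18r + 81 = 0
Factored: (r - 9)² = 0
Repeated root: r = 9
General solution: y = (C₁ + C₂x)e^(9x)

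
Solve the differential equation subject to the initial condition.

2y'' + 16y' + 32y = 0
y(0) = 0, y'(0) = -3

General solution: y = (C₁ + C₂x)e^(-4x)
Repeated root r = -4
Applying ICs: C₁ = 0, C₂ = -3
Particular solution: y = -3xe^(-4x)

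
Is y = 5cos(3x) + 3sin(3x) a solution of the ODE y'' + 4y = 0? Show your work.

Verification:
y'' = -45cos(3x) - 27sin(3x)
y'' + 4y ≠ 0 (frequency mismatch: got 9 instead of 4)

No, it is not a solution.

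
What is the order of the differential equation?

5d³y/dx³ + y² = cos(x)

The order is 3 (highest derivative is of order 3).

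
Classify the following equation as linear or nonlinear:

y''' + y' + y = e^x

Linear (y and its derivatives appear to the first power only, no products of y terms)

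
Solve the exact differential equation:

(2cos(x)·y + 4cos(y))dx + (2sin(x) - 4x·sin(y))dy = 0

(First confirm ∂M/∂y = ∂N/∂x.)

Verify exactness: ∂M/∂y = ∂N/∂x ✓
Find F(x,y) such that ∂F/∂x = M, ∂F/∂y = N
Solution: 2sin(x)·y + 4x·cos(y) = C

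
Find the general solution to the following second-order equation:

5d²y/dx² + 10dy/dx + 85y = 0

Characteristic equation: 5r² + 10r + 85 = 0
Divide by 5: r² + 2r + 17 = 0
Roots: r = -1 ± 4i (complex conjugates)
General solution: y = e^(-x)(C₁cos(4x) + C₂sin(4x))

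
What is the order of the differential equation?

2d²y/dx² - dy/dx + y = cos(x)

The order is 2 (highest derivative is of order 2).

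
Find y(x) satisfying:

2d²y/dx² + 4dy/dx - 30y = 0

Characteristic equation: 2r² + 4r - 30 = 0
Divide by 2: r² + 2r - 15 = 0
Roots: r = 3, -5 (distinct real)
General solution: y = C₁e^(3x) + C₂e^(-5x)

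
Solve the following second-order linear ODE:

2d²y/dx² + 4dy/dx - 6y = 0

Characteristic equation: 2r² + 4r - 6 = 0
Divide by 2: r² + 2r - 3 = 0
Roots: r = 1, -3 (distinct real)
General solution: y = C₁e^x + C₂e^(-3x)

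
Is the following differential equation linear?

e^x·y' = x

Yes. Linear (y and its derivatives appear to the first power only, no products of y terms)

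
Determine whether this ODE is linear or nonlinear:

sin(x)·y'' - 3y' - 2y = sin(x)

Linear (y and its derivatives appear to the first power only, no products of y terms)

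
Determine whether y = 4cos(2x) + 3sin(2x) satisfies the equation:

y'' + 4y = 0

Verification:
y'' = -16cos(2x) - 12sin(2x)
y'' + 4y = 0 ✓

Yes, it is a solution.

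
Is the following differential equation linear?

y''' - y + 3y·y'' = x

No. Nonlinear (y·y'' term)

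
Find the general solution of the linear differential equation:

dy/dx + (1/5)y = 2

Using integrating factor method:

General solution: y = 10 + Ce^(-x/5)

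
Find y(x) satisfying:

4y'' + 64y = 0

Characteristic equation: 4r² + 64 = 0
Divide by 4: r² + 16 = 0
Roots: r = ±4i (complex conjugates)
General solution: y = C₁cos(4x) + C₂sin(4x)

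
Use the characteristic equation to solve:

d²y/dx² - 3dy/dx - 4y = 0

Characteristic equation: r² - 3r - 4 = 0
Roots: r = 4, -1 (distinct real)
General solution: y = C₁e^(4x) + C₂e^(-x)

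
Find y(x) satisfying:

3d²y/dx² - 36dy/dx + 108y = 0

Characteristic equation: 3r² - 36r + 108 = 0
Divide by 3: r² - 12r + 36 = 0
Factored: (r - 6)² = 0
Repeated root: r = 6
General solution: y = (C₁ + C₂x)e^(6x)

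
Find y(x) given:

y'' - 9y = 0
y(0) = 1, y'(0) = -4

General solution: y = C₁e^(3x) + C₂e^(-3x)
Applying ICs: C₁ = -1/6, C₂ = 7/6
Particular solution: y = -(1/6)e^(3x) + (7/6)e^(-3x)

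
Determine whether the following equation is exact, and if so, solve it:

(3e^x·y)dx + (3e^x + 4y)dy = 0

Verify exactness: ∂M/∂y = ∂N/∂x ✓
Find F(x,y) such that ∂F/∂x = M, ∂F/∂y = N
Solution: 3e^x·y + 2y² = C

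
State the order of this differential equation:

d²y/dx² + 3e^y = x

The order is 2 (highest derivative is of order 2).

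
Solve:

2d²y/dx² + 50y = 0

Characteristic equation: 2r² + 50 = 0
Divide by 2: r² + 25 = 0
Roots: r = ±5i (complex conjugates)
General solution: y = C₁cos(5x) + C₂sin(5x)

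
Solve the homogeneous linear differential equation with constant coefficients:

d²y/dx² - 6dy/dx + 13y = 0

Characteristic equation: r² - 6r + 13 = 0
Roots: r = 3 ± 2i (complex conjugates)
General solution: y = e^(3x)(C₁cos(2x) + C₂sin(2x))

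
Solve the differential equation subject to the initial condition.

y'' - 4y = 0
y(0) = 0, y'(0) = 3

General solution: y = C₁e^(2x) + C₂e^(-2x)
Applying ICs: C₁ = 3/4, C₂ = -3/4
Particular solution: y = (3/4)e^(2x) - (3/4)e^(-2x)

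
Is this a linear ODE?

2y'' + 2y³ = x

No. Nonlinear (y³ term)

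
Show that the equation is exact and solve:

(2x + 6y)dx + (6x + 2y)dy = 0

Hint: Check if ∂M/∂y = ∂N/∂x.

Verify exactness: ∂M/∂y = ∂N/∂x ✓
Find F(x,y) such that ∂F/∂x = M, ∂F/∂y = N
Solution: x² + 6xy + y² = C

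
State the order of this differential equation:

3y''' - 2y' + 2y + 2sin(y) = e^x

The order is 3 (highest derivative is of order 3).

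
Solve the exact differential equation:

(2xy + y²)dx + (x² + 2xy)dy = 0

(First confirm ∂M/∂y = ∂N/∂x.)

Verify exactness: ∂M/∂y = ∂N/∂x ✓
Find F(x,y) such that ∂F/∂x = M, ∂F/∂y = N
Solution: x²y + xy² = C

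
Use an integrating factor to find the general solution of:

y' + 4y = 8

Using integrating factor method:

General solution: y = 2 + Ce^(-4x)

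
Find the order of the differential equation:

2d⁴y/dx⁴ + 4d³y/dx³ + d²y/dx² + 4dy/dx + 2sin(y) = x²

The order is 4 (highest derivative is of order 4).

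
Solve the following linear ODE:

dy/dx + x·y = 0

Using integrating factor method:

General solution: y = Ce^(-x^2/2)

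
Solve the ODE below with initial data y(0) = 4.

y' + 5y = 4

General solution: y = 4/5 + Ce^(-5x)
Applying y(0) = 4: C = 4 - 4/5 = 16/5
Particular solution: y = 4/5 + (16/5)e^(-5x)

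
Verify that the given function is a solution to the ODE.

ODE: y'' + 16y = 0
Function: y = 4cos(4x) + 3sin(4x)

Verification:
y'' = -64cos(4x) - 48sin(4x)
y'' + 16y = 0 ✓

Yes, it is a solution.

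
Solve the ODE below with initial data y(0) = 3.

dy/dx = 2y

General solution: y = Ce^(2x)
Applying IC y(0) = 3:
Particular solution: y = 3e^(2x)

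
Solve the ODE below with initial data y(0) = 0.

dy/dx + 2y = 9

General solution: y = 9/2 + Ce^(-2x)
Applying y(0) = 0: C = 0 - 9/2 = -9/2
Particular solution: y = 9/2 - (9/2)e^(-2x)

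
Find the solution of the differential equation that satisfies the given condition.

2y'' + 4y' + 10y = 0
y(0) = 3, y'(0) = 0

General solution: y = e^(-x)(C₁cos(2x) + C₂sin(2x))
Complex roots r = -1 ± 2i
Applying ICs: C₁ = 3, C₂ = 3/2
Particular solution: y = e^(-x)(3cos(2x) + (3/2)sin(2x))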